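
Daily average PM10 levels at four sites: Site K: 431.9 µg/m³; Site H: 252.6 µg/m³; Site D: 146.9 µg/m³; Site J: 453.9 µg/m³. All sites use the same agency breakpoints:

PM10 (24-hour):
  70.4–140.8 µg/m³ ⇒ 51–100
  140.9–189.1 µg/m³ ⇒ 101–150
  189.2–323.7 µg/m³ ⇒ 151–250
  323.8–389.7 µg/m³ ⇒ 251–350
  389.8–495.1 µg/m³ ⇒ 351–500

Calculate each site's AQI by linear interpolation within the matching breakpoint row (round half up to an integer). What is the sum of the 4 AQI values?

1158

Site K: row 389.8–495.1 (AQI 351–500). (500−351)·(431.9−389.8)/(495.1−389.8) + 351 = 149·42.1/105.3 + 351 ≈ 410.57 → 411.
Site H: row 189.2–323.7 (AQI 151–250). (250−151)·(252.6−189.2)/(323.7−189.2) + 151 = 99·63.4/134.5 + 151 ≈ 197.67 → 198.
Site D: row 140.9–189.1 (AQI 101–150). (150−101)·(146.9−140.9)/(189.1−140.9) + 101 = 49·6.0/48.2 + 101 ≈ 107.10 → 107.
Site J: 453.9 ∈ [389.8, 495.1] ↔ index [351, 500].
351 + (453.9−389.8)·(500−351)/(495.1−389.8) = 351 + 64.1·149/105.3 ≈ 441.70, so AQI = 442.
AQIs: Site K=411, Site H=198, Site D=107, Site J=442. Sum = 411 + 198 + 107 + 442 = 1158.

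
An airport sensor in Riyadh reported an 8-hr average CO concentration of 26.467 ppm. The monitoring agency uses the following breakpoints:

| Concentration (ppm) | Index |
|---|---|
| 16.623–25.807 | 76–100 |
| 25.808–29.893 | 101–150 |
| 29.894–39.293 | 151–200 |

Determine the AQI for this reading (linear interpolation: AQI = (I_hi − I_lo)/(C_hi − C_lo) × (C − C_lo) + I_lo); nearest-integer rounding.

CO 26.467: bracket 25.808–29.893 → index 101–150; slope 49/4.085, offset 0.659.
AQI = 101 + 49/4.085·0.659 ≈ 108.90 ⇒ 109.

109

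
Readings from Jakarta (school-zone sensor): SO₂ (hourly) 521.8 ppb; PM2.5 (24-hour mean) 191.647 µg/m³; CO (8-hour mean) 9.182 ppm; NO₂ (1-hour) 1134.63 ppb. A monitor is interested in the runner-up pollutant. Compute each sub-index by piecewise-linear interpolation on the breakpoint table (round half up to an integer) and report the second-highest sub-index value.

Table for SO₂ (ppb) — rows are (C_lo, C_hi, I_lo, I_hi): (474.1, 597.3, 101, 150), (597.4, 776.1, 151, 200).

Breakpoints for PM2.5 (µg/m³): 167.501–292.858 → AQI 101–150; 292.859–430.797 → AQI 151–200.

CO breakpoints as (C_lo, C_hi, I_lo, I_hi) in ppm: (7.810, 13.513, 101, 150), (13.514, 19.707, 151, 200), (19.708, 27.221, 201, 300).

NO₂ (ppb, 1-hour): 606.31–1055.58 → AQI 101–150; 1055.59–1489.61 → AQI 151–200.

SO₂: 521.8 ∈ [474.1, 597.3] ↔ index [101, 150].
101 + (521.8−474.1)·(150−101)/(597.3−474.1) = 101 + 47.7·49/123.2 ≈ 119.97, so AQI = 120.
PM2.5: row 167.501–292.858 (AQI 101–150). (150−101)·(191.647−167.501)/(292.858−167.501) + 101 = 49·24.146/125.357 + 101 ≈ 110.44 → 110.
CO: 9.182 lies in 7.810–13.513, so I_lo=101, I_hi=150, C_lo=7.810, C_hi=13.513.
(150−101)/(13.513−7.810) × (9.182−7.810) + 101 = 49/5.703 × 1.372 + 101 ≈ 112.79 → 113.
NO₂: 1134.63 lies in 1055.59–1489.61, so I_lo=151, I_hi=200, C_lo=1055.59, C_hi=1489.61.
(200−151)/(1489.61−1055.59) × (1134.63−1055.59) + 151 = 49/434.02 × 79.04 + 151 ≈ 159.92 → 160.
Sub-indices: SO₂→120, PM2.5→110, CO→113, NO₂→160. Ranked high→low: 160, 120, 113, 110. Second-highest sub-index = 120.

120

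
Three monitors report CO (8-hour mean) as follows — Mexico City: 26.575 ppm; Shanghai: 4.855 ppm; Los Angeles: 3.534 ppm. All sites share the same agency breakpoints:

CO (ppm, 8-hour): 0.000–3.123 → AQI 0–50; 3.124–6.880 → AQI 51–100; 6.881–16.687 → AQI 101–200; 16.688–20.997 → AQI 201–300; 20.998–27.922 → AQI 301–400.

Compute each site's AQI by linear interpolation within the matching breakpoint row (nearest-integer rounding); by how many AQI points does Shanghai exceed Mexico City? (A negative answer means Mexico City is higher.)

-307

Mexico City: row 20.998–27.922 (AQI 301–400). (400−301)·(26.575−20.998)/(27.922−20.998) + 301 = 99·5.577/6.924 + 301 ≈ 380.74 → 381.
Shanghai 4.855: bracket 3.124–6.880 → index 51–100; slope 49/3.756, offset 1.731.
AQI = 51 + 49/3.756·1.731 ≈ 73.58 ⇒ 74.
Los Angeles: 3.534 ∈ [3.124, 6.880] ↔ index [51, 100].
51 + (3.534−3.124)·(100−51)/(6.880−3.124) = 51 + 0.410·49/3.756 ≈ 56.35, so AQI = 56.
AQIs: Mexico City=381, Shanghai=74, Los Angeles=56. Shanghai (74) − Mexico City (381) = -307.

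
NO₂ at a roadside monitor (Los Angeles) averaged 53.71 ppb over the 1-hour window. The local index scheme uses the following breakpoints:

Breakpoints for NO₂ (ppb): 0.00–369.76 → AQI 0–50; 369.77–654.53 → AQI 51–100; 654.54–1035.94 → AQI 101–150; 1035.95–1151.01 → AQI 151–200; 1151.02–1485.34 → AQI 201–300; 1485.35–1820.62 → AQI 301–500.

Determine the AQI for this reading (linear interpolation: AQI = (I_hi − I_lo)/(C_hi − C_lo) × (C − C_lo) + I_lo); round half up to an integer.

NO₂: row 0.00–369.76 (AQI 0–50). (50−0)·(53.71−0.00)/(369.76−0.00) + 0 = 50·53.71/369.76 + 0 ≈ 7.26 → 7.

7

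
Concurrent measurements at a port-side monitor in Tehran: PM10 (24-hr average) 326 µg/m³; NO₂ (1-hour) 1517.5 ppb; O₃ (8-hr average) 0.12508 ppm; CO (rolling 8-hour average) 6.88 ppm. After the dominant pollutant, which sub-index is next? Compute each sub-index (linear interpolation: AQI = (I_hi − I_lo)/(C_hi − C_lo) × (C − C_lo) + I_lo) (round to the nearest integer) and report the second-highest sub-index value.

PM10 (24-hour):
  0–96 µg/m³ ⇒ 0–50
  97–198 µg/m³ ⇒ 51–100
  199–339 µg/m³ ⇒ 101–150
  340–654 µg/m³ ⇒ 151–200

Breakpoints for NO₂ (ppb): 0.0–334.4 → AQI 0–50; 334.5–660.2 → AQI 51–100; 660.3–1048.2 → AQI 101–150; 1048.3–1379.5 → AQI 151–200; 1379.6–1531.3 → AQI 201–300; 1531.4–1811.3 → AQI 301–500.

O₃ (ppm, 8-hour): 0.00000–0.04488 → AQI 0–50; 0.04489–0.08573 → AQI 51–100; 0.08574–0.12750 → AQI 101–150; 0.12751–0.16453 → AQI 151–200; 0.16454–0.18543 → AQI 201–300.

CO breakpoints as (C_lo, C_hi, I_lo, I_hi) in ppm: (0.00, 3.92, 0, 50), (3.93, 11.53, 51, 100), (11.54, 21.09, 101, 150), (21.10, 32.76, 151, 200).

147

PM10: 326 ∈ [199, 339] ↔ index [101, 150].
101 + (326−199)·(150−101)/(339−199) = 101 + 127·49/140 ≈ 145.45, so AQI = 145.
NO₂: 1517.5 lies in 1379.6–1531.3, so I_lo=201, I_hi=300, C_lo=1379.6, C_hi=1531.3.
(300−201)/(1531.3−1379.6) × (1517.5−1379.6) + 201 = 99/151.7 × 137.9 + 201 ≈ 290.99 → 291.
O₃: 0.12508 lies in 0.08574–0.12750, so I_lo=101, I_hi=150, C_lo=0.08574, C_hi=0.12750.
(150−101)/(0.12750−0.08574) × (0.12508−0.08574) + 101 = 49/0.04176 × 0.03934 + 101 ≈ 147.16 → 147.
CO 6.88: bracket 3.93–11.53 → index 51–100; slope 49/7.60, offset 2.95.
AQI = 51 + 49/7.60·2.95 ≈ 70.02 ⇒ 70.
Sub-indices: PM10→145, NO₂→291, O₃→147, CO→70. Ranked high→low: 291, 147, 145, 70. Second-highest sub-index = 147.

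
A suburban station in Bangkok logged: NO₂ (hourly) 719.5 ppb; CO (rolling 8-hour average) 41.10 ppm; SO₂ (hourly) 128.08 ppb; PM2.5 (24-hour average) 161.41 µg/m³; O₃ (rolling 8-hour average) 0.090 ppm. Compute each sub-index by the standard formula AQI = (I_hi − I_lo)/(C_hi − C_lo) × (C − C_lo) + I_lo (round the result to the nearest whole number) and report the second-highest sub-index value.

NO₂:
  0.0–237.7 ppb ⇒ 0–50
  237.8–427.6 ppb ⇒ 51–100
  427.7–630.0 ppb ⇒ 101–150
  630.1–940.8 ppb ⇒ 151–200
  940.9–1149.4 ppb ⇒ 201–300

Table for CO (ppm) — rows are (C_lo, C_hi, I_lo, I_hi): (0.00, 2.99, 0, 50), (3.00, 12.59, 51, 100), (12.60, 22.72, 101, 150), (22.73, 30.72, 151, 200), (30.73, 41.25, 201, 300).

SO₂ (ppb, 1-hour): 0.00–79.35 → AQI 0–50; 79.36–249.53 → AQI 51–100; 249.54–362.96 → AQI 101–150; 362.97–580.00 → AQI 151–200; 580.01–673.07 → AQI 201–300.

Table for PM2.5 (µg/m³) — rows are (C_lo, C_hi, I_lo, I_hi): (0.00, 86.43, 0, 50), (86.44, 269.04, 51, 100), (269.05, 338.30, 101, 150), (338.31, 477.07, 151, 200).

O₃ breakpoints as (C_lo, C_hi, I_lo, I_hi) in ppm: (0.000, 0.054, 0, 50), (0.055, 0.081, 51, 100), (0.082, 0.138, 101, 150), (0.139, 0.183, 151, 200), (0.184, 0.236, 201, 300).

165

NO₂: 719.5 ∈ [630.1, 940.8] ↔ index [151, 200].
151 + (719.5−630.1)·(200−151)/(940.8−630.1) = 151 + 89.4·49/310.7 ≈ 165.10, so AQI = 165.
CO: 41.10 lies in 30.73–41.25, so I_lo=201, I_hi=300, C_lo=30.73, C_hi=41.25.
(300−201)/(41.25−30.73) × (41.10−30.73) + 201 = 99/10.52 × 10.37 + 201 ≈ 298.59 → 299.
SO₂: 128.08 ∈ [79.36, 249.53] ↔ index [51, 100].
51 + (128.08−79.36)·(100−51)/(249.53−79.36) = 51 + 48.72·49/170.17 ≈ 65.03, so AQI = 65.
PM2.5: 161.41 ∈ [86.44, 269.04] ↔ index [51, 100].
51 + (161.41−86.44)·(100−51)/(269.04−86.44) = 51 + 74.97·49/182.60 ≈ 71.12, so AQI = 71.
O₃: row 0.082–0.138 (AQI 101–150). (150−101)·(0.090−0.082)/(0.138−0.082) + 101 = 49·0.008/0.056 + 101 ≈ 108.00 → 108.
Sub-indices: NO₂→165, CO→299, SO₂→65, PM2.5→71, O₃→108. Ranked high→low: 299, 165, 108, 71, 65. Second-highest sub-index = 165.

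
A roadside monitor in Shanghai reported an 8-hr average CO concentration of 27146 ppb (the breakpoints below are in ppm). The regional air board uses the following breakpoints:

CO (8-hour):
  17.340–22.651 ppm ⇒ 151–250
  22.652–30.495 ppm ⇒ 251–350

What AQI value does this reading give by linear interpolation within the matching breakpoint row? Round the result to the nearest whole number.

308

Convert: 27146 ppb = 27.146 ppm.
CO: 27.146 ∈ [22.652, 30.495] ↔ index [251, 350].
251 + (27.146−22.652)·(350−251)/(30.495−22.652) = 251 + 4.494·99/7.843 ≈ 307.73, so AQI = 308.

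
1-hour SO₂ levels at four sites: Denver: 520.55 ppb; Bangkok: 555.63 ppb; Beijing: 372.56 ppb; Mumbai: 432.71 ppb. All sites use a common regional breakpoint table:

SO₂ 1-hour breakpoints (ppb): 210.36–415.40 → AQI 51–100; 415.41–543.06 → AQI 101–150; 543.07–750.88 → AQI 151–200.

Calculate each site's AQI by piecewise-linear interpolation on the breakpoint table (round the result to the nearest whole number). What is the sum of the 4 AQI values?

493

Denver 520.55: bracket 415.41–543.06 → index 101–150; slope 49/127.65, offset 105.14.
AQI = 101 + 49/127.65·105.14 ≈ 141.36 ⇒ 141.
Bangkok 555.63: bracket 543.07–750.88 → index 151–200; slope 49/207.81, offset 12.56.
AQI = 151 + 49/207.81·12.56 ≈ 153.96 ⇒ 154.
Beijing: 372.56 ∈ [210.36, 415.40] ↔ index [51, 100].
51 + (372.56−210.36)·(100−51)/(415.40−210.36) = 51 + 162.20·49/205.04 ≈ 89.76, so AQI = 90.
Mumbai 432.71: bracket 415.41–543.06 → index 101–150; slope 49/127.65, offset 17.30.
AQI = 101 + 49/127.65·17.30 ≈ 107.64 ⇒ 108.
AQIs: Denver=141, Bangkok=154, Beijing=90, Mumbai=108. Sum = 141 + 154 + 90 + 108 = 493.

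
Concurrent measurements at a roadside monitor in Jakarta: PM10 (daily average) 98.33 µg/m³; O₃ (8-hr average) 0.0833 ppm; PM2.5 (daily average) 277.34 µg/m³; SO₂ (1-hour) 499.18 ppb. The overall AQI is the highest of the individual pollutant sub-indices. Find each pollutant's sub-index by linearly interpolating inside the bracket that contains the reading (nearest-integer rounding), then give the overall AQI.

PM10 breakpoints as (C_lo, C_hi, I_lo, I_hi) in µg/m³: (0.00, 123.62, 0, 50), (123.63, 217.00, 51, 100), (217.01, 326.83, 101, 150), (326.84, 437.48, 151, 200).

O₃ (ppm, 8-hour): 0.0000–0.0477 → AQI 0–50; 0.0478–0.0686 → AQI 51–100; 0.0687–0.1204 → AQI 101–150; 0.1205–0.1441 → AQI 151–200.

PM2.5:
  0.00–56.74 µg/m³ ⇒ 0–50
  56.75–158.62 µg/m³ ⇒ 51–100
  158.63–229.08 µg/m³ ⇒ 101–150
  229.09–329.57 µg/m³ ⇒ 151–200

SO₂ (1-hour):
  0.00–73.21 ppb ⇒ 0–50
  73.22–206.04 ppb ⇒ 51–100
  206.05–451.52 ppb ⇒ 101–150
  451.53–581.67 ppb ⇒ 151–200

PM10: row 0.00–123.62 (AQI 0–50). (50−0)·(98.33−0.00)/(123.62−0.00) + 0 = 50·98.33/123.62 + 0 ≈ 39.77 → 40.
O₃: row 0.0687–0.1204 (AQI 101–150). (150−101)·(0.0833−0.0687)/(0.1204−0.0687) + 101 = 49·0.0146/0.0517 + 101 ≈ 114.84 → 115.
PM2.5: 277.34 lies in 229.09–329.57, so I_lo=151, I_hi=200, C_lo=229.09, C_hi=329.57.
(200−151)/(329.57−229.09) × (277.34−229.09) + 151 = 49/100.48 × 48.25 + 151 ≈ 174.53 → 175.
SO₂: 499.18 lies in 451.53–581.67, so I_lo=151, I_hi=200, C_lo=451.53, C_hi=581.67.
(200−151)/(581.67−451.53) × (499.18−451.53) + 151 = 49/130.14 × 47.65 + 151 ≈ 168.94 → 169.
Sub-indices: PM10→40, O₃→115, PM2.5→175, SO₂→169. Overall AQI = max = 175; dominant pollutant is PM2.5.

175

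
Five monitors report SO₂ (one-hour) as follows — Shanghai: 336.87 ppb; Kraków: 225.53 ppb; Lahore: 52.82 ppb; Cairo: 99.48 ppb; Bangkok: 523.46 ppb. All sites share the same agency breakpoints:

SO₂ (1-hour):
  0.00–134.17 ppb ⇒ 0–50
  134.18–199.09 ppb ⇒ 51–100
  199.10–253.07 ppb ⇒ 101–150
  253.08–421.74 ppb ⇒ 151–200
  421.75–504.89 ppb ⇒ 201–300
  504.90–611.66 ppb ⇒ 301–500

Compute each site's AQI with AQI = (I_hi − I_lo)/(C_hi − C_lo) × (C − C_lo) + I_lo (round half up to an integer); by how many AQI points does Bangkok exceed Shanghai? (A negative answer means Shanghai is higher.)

161

Shanghai 336.87: bracket 253.08–421.74 → index 151–200; slope 49/168.66, offset 83.79.
AQI = 151 + 49/168.66·83.79 ≈ 175.34 ⇒ 175.
Kraków: row 199.10–253.07 (AQI 101–150). (150−101)·(225.53−199.10)/(253.07−199.10) + 101 = 49·26.43/53.97 + 101 ≈ 125.00 → 125.
Lahore: 52.82 lies in 0.00–134.17, so I_lo=0, I_hi=50, C_lo=0.00, C_hi=134.17.
(50−0)/(134.17−0.00) × (52.82−0.00) + 0 = 50/134.17 × 52.82 + 0 ≈ 19.68 → 20.
Cairo: 99.48 ∈ [0.00, 134.17] ↔ index [0, 50].
0 + (99.48−0.00)·(50−0)/(134.17−0.00) = 0 + 99.48·50/134.17 ≈ 37.07, so AQI = 37.
Bangkok: 523.46 lies in 504.90–611.66, so I_lo=301, I_hi=500, C_lo=504.90, C_hi=611.66.
(500−301)/(611.66−504.90) × (523.46−504.90) + 301 = 199/106.76 × 18.56 + 301 ≈ 335.60 → 336.
AQIs: Shanghai=175, Kraków=125, Lahore=20, Cairo=37, Bangkok=336. Bangkok (336) − Shanghai (175) = 161.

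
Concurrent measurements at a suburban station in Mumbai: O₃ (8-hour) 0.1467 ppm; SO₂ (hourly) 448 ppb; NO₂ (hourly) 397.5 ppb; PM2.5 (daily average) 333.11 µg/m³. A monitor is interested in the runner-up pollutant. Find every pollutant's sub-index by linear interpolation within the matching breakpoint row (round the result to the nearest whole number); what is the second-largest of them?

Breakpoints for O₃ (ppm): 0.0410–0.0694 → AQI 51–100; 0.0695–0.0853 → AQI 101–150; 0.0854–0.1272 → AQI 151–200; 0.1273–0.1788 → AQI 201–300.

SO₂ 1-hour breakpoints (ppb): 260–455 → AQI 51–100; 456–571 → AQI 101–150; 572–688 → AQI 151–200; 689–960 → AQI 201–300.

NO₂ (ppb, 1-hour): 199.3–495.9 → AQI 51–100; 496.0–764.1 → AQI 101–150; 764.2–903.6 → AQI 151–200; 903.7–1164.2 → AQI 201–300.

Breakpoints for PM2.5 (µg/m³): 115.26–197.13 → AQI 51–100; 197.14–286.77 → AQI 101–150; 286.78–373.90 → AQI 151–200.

O₃: row 0.1273–0.1788 (AQI 201–300). (300−201)·(0.1467−0.1273)/(0.1788−0.1273) + 201 = 99·0.0194/0.0515 + 201 ≈ 238.29 → 238.
SO₂: row 260–455 (AQI 51–100). (100−51)·(448−260)/(455−260) + 51 = 49·188/195 + 51 ≈ 98.24 → 98.
NO₂: row 199.3–495.9 (AQI 51–100). (100−51)·(397.5−199.3)/(495.9−199.3) + 51 = 49·198.2/296.6 + 51 ≈ 83.74 → 84.
PM2.5: row 286.78–373.90 (AQI 151–200). (200−151)·(333.11−286.78)/(373.90−286.78) + 151 = 49·46.33/87.12 + 151 ≈ 177.06 → 177.
Sub-indices: O₃→238, SO₂→98, NO₂→84, PM2.5→177. Ranked high→low: 238, 177, 98, 84. Second-highest sub-index = 177.

177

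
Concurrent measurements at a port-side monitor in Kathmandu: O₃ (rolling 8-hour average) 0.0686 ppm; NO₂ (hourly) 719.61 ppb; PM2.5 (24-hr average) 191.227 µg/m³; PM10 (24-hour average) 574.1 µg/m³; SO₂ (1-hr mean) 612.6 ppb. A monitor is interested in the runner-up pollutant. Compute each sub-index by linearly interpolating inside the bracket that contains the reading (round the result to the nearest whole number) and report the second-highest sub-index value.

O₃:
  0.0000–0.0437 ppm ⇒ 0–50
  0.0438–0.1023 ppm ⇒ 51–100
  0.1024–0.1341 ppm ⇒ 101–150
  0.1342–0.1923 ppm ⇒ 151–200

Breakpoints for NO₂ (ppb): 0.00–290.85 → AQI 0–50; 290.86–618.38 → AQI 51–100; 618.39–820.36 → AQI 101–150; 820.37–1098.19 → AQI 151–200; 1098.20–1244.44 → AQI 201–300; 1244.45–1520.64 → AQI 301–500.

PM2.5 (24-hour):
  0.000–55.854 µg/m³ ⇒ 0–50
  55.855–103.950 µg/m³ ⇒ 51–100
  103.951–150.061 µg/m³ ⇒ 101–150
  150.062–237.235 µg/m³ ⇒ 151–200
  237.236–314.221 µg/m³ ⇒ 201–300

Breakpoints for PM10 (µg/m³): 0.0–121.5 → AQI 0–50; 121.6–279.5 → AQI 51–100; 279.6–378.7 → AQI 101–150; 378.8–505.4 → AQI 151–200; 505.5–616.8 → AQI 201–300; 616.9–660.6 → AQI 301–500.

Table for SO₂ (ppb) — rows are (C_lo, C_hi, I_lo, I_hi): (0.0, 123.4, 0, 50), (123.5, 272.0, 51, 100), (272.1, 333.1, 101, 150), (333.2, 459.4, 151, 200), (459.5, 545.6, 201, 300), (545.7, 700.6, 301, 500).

262

O₃: 0.0686 lies in 0.0438–0.1023, so I_lo=51, I_hi=100, C_lo=0.0438, C_hi=0.1023.
(100−51)/(0.1023−0.0438) × (0.0686−0.0438) + 51 = 49/0.0585 × 0.0248 + 51 ≈ 71.77 → 72.
NO₂: 719.61 lies in 618.39–820.36, so I_lo=101, I_hi=150, C_lo=618.39, C_hi=820.36.
(150−101)/(820.36−618.39) × (719.61−618.39) + 101 = 49/201.97 × 101.22 + 101 ≈ 125.56 → 126.
PM2.5: 191.227 ∈ [150.062, 237.235] ↔ index [151, 200].
151 + (191.227−150.062)·(200−151)/(237.235−150.062) = 151 + 41.165·49/87.173 ≈ 174.14, so AQI = 174.
PM10: 574.1 lies in 505.5–616.8, so I_lo=201, I_hi=300, C_lo=505.5, C_hi=616.8.
(300−201)/(616.8−505.5) × (574.1−505.5) + 201 = 99/111.3 × 68.6 + 201 ≈ 262.02 → 262.
SO₂: 612.6 lies in 545.7–700.6, so I_lo=301, I_hi=500, C_lo=545.7, C_hi=700.6.
(500−301)/(700.6−545.7) × (612.6−545.7) + 301 = 199/154.9 × 66.9 + 301 ≈ 386.95 → 387.
Sub-indices: O₃→72, NO₂→126, PM2.5→174, PM10→262, SO₂→387. Ranked high→low: 387, 262, 174, 126, 72. Second-highest sub-index = 262.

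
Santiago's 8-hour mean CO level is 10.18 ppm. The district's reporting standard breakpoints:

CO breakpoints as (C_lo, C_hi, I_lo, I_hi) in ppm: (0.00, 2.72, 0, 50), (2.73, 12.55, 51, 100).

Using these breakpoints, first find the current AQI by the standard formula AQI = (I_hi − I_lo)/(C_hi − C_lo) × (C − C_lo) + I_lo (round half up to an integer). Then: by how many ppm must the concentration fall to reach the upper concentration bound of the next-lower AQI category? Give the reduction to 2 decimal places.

CO: 10.18 lies in 2.73–12.55, so I_lo=51, I_hi=100, C_lo=2.73, C_hi=12.55.
(100−51)/(12.55−2.73) × (10.18−2.73) + 51 = 49/9.82 × 7.45 + 51 ≈ 88.17 → 88.
Current AQI 88 is in the Moderate range (51–100). The next-lower category tops out at AQI 50, whose upper concentration bound is 2.72 ppm.
Reduction needed = 10.18 − 2.72 = 7.46 ppm.

7.46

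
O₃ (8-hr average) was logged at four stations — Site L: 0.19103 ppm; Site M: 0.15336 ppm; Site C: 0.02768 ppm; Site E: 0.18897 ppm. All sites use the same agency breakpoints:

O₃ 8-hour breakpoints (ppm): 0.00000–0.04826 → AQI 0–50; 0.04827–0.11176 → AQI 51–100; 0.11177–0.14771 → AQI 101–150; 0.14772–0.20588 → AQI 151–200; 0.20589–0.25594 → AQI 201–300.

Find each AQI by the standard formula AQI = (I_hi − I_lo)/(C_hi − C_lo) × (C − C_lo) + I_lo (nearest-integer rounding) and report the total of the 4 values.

558

Site L: 0.19103 ∈ [0.14772, 0.20588] ↔ index [151, 200].
151 + (0.19103−0.14772)·(200−151)/(0.20588−0.14772) = 151 + 0.04331·49/0.05816 ≈ 187.49, so AQI = 187.
Site M: 0.15336 lies in 0.14772–0.20588, so I_lo=151, I_hi=200, C_lo=0.14772, C_hi=0.20588.
(200−151)/(0.20588−0.14772) × (0.15336−0.14772) + 151 = 49/0.05816 × 0.00564 + 151 ≈ 155.75 → 156.
Site C: 0.02768 lies in 0.00000–0.04826, so I_lo=0, I_hi=50, C_lo=0.00000, C_hi=0.04826.
(50−0)/(0.04826−0.00000) × (0.02768−0.00000) + 0 = 50/0.04826 × 0.02768 + 0 ≈ 28.68 → 29.
Site E: 0.18897 ∈ [0.14772, 0.20588] ↔ index [151, 200].
151 + (0.18897−0.14772)·(200−151)/(0.20588−0.14772) = 151 + 0.04125·49/0.05816 ≈ 185.75, so AQI = 186.
AQIs: Site L=187, Site M=156, Site C=29, Site E=186. Sum = 187 + 156 + 29 + 186 = 558.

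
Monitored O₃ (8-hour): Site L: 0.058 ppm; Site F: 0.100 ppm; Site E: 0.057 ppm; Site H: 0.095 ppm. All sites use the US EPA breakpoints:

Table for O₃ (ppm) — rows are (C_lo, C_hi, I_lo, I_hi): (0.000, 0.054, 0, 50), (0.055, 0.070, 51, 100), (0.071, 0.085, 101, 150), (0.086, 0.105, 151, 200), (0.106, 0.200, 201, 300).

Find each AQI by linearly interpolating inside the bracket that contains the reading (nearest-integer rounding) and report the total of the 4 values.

Site L 0.058: bracket 0.055–0.070 → index 51–100; slope 49/0.015, offset 0.003.
AQI = 51 + 49/0.015·0.003 ≈ 60.80 ⇒ 61.
Site F: 0.100 lies in 0.086–0.105, so I_lo=151, I_hi=200, C_lo=0.086, C_hi=0.105.
(200−151)/(0.105−0.086) × (0.100−0.086) + 151 = 49/0.019 × 0.014 + 151 ≈ 187.11 → 187.
Site E: 0.057 ∈ [0.055, 0.070] ↔ index [51, 100].
51 + (0.057−0.055)·(100−51)/(0.070−0.055) = 51 + 0.002·49/0.015 ≈ 57.53, so AQI = 58.
Site H: row 0.086–0.105 (AQI 151–200). (200−151)·(0.095−0.086)/(0.105−0.086) + 151 = 49·0.009/0.019 + 151 ≈ 174.21 → 174.
AQIs: Site L=61, Site F=187, Site E=58, Site H=174. Sum = 61 + 187 + 58 + 174 = 480.

480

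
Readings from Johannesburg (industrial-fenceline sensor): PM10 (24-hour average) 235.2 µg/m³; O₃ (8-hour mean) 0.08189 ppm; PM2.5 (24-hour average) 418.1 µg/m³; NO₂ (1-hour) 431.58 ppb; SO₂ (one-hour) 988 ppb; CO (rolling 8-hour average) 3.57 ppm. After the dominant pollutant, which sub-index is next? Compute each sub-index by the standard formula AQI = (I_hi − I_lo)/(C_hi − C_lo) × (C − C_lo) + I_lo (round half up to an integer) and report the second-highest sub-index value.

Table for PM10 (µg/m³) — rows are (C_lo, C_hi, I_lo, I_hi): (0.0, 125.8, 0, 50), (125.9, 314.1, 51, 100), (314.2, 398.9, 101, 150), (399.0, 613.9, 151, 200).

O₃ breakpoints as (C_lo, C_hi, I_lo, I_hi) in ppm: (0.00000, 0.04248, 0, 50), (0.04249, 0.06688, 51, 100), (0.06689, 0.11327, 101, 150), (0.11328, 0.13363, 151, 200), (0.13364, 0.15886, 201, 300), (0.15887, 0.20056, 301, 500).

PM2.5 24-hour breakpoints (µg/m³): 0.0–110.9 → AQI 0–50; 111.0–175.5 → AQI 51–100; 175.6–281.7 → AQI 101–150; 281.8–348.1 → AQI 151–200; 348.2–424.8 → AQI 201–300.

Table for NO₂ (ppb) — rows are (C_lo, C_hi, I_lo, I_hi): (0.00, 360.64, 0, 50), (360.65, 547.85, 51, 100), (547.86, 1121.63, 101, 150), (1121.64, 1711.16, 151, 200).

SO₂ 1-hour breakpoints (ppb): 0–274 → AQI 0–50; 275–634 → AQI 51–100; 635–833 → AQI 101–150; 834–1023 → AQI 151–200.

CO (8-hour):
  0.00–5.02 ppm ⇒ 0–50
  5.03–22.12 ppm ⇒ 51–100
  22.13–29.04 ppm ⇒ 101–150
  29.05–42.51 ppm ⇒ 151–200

191

PM10: 235.2 ∈ [125.9, 314.1] ↔ index [51, 100].
51 + (235.2−125.9)·(100−51)/(314.1−125.9) = 51 + 109.3·49/188.2 ≈ 79.46, so AQI = 79.
O₃: 0.08189 lies in 0.06689–0.11327, so I_lo=101, I_hi=150, C_lo=0.06689, C_hi=0.11327.
(150−101)/(0.11327−0.06689) × (0.08189−0.06689) + 101 = 49/0.04638 × 0.01500 + 101 ≈ 116.85 → 117.
PM2.5: row 348.2–424.8 (AQI 201–300). (300−201)·(418.1−348.2)/(424.8−348.2) + 201 = 99·69.9/76.6 + 201 ≈ 291.34 → 291.
NO₂: row 360.65–547.85 (AQI 51–100). (100−51)·(431.58−360.65)/(547.85−360.65) + 51 = 49·70.93/187.20 + 51 ≈ 69.57 → 70.
SO₂: 988 lies in 834–1023, so I_lo=151, I_hi=200, C_lo=834, C_hi=1023.
(200−151)/(1023−834) × (988−834) + 151 = 49/189 × 154 + 151 ≈ 190.93 → 191.
CO 3.57: bracket 0.00–5.02 → index 0–50; slope 50/5.02, offset 3.57.
AQI = 0 + 50/5.02·3.57 ≈ 35.56 ⇒ 36.
Sub-indices: PM10→79, O₃→117, PM2.5→291, NO₂→70, SO₂→191, CO→36. Ranked high→low: 291, 191, 117, 79, 70, 36. Second-highest sub-index = 191.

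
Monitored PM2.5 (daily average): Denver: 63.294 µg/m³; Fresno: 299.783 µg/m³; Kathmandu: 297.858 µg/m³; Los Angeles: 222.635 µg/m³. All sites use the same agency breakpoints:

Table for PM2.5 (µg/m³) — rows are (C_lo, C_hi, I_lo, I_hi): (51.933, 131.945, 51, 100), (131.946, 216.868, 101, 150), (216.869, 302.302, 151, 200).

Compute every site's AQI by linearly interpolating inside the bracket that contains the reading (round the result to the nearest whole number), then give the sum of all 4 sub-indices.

608

Denver 63.294: bracket 51.933–131.945 → index 51–100; slope 49/80.012, offset 11.361.
AQI = 51 + 49/80.012·11.361 ≈ 57.96 ⇒ 58.
Fresno 299.783: bracket 216.869–302.302 → index 151–200; slope 49/85.433, offset 82.914.
AQI = 151 + 49/85.433·82.914 ≈ 198.56 ⇒ 199.
Kathmandu: 297.858 ∈ [216.869, 302.302] ↔ index [151, 200].
151 + (297.858−216.869)·(200−151)/(302.302−216.869) = 151 + 80.989·49/85.433 ≈ 197.45, so AQI = 197.
Los Angeles: 222.635 ∈ [216.869, 302.302] ↔ index [151, 200].
151 + (222.635−216.869)·(200−151)/(302.302−216.869) = 151 + 5.766·49/85.433 ≈ 154.31, so AQI = 154.
AQIs: Denver=58, Fresno=199, Kathmandu=197, Los Angeles=154. Sum = 58 + 199 + 197 + 154 = 608.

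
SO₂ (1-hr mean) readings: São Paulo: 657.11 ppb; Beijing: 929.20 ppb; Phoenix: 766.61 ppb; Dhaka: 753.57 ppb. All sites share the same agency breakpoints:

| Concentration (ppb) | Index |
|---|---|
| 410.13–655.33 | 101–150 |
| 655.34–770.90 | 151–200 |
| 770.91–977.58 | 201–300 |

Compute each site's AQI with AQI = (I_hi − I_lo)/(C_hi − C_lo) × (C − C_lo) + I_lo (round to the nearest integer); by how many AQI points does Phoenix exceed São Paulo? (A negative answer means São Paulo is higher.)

São Paulo: 657.11 ∈ [655.34, 770.90] ↔ index [151, 200].
151 + (657.11−655.34)·(200−151)/(770.90−655.34) = 151 + 1.77·49/115.56 ≈ 151.75, so AQI = 152.
Beijing 929.20: bracket 770.91–977.58 → index 201–300; slope 99/206.67, offset 158.29.
AQI = 201 + 99/206.67·158.29 ≈ 276.82 ⇒ 277.
Phoenix: 766.61 ∈ [655.34, 770.90] ↔ index [151, 200].
151 + (766.61−655.34)·(200−151)/(770.90−655.34) = 151 + 111.27·49/115.56 ≈ 198.18, so AQI = 198.
Dhaka: row 655.34–770.90 (AQI 151–200). (200−151)·(753.57−655.34)/(770.90−655.34) + 151 = 49·98.23/115.56 + 151 ≈ 192.65 → 193.
AQIs: São Paulo=152, Beijing=277, Phoenix=198, Dhaka=193. Phoenix (198) − São Paulo (152) = 46.

46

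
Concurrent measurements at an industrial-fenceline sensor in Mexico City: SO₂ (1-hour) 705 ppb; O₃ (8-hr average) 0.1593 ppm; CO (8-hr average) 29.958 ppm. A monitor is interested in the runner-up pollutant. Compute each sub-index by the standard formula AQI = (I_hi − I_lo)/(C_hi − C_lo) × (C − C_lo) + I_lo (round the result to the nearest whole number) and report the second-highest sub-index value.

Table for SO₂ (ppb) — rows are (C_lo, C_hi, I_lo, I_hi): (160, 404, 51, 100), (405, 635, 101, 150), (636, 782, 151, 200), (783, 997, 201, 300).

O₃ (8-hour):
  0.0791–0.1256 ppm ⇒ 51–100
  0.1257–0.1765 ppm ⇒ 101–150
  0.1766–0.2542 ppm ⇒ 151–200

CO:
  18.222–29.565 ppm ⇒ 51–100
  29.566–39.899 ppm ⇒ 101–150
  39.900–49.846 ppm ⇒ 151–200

133

SO₂: 705 lies in 636–782, so I_lo=151, I_hi=200, C_lo=636, C_hi=782.
(200−151)/(782−636) × (705−636) + 151 = 49/146 × 69 + 151 ≈ 174.16 → 174.
O₃: row 0.1257–0.1765 (AQI 101–150). (150−101)·(0.1593−0.1257)/(0.1765−0.1257) + 101 = 49·0.0336/0.0508 + 101 ≈ 133.41 → 133.
CO: 29.958 lies in 29.566–39.899, so I_lo=101, I_hi=150, C_lo=29.566, C_hi=39.899.
(150−101)/(39.899−29.566) × (29.958−29.566) + 101 = 49/10.333 × 0.392 + 101 ≈ 102.86 → 103.
Sub-indices: SO₂→174, O₃→133, CO→103. Ranked high→low: 174, 133, 103. Second-highest sub-index = 133.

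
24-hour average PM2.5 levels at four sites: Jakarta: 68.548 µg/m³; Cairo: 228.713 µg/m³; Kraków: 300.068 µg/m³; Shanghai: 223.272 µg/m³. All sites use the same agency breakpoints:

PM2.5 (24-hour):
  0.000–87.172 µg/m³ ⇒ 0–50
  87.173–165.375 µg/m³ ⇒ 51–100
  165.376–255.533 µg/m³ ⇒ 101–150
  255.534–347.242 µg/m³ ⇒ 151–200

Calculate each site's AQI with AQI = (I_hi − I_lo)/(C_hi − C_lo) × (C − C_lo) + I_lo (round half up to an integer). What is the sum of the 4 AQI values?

Jakarta: 68.548 lies in 0.000–87.172, so I_lo=0, I_hi=50, C_lo=0.000, C_hi=87.172.
(50−0)/(87.172−0.000) × (68.548−0.000) + 0 = 50/87.172 × 68.548 + 0 ≈ 39.32 → 39.
Cairo: 228.713 lies in 165.376–255.533, so I_lo=101, I_hi=150, C_lo=165.376, C_hi=255.533.
(150−101)/(255.533−165.376) × (228.713−165.376) + 101 = 49/90.157 × 63.337 + 101 ≈ 135.42 → 135.
Kraków: 300.068 lies in 255.534–347.242, so I_lo=151, I_hi=200, C_lo=255.534, C_hi=347.242.
(200−151)/(347.242−255.534) × (300.068−255.534) + 151 = 49/91.708 × 44.534 + 151 ≈ 174.79 → 175.
Shanghai: 223.272 lies in 165.376–255.533, so I_lo=101, I_hi=150, C_lo=165.376, C_hi=255.533.
(150−101)/(255.533−165.376) × (223.272−165.376) + 101 = 49/90.157 × 57.896 + 101 ≈ 132.47 → 132.
AQIs: Jakarta=39, Cairo=135, Kraków=175, Shanghai=132. Sum = 39 + 135 + 175 + 132 = 481.

481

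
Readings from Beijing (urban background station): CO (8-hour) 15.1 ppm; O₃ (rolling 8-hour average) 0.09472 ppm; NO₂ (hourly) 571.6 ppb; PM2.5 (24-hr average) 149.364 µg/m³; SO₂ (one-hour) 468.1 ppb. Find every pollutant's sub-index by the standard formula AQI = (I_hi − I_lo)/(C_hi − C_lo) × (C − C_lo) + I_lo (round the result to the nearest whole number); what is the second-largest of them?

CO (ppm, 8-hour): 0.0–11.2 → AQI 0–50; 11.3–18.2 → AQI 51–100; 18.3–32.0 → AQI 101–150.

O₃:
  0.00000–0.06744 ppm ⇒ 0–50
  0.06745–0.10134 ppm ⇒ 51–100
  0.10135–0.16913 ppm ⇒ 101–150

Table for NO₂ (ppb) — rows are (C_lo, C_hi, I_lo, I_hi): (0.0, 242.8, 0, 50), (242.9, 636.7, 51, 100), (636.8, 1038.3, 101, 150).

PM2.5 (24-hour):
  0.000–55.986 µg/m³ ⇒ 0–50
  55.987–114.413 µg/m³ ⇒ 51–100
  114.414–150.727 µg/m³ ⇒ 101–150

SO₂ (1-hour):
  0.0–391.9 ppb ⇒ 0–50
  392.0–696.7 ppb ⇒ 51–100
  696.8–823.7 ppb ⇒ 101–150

92

CO: 15.1 lies in 11.3–18.2, so I_lo=51, I_hi=100, C_lo=11.3, C_hi=18.2.
(100−51)/(18.2−11.3) × (15.1−11.3) + 51 = 49/6.9 × 3.8 + 51 ≈ 77.99 → 78.
O₃: 0.09472 lies in 0.06745–0.10134, so I_lo=51, I_hi=100, C_lo=0.06745, C_hi=0.10134.
(100−51)/(0.10134−0.06745) × (0.09472−0.06745) + 51 = 49/0.03389 × 0.02727 + 51 ≈ 90.43 → 90.
NO₂: 571.6 ∈ [242.9, 636.7] ↔ index [51, 100].
51 + (571.6−242.9)·(100−51)/(636.7−242.9) = 51 + 328.7·49/393.8 ≈ 91.90, so AQI = 92.
PM2.5: row 114.414–150.727 (AQI 101–150). (150−101)·(149.364−114.414)/(150.727−114.414) + 101 = 49·34.950/36.313 + 101 ≈ 148.16 → 148.
SO₂: 468.1 lies in 392.0–696.7, so I_lo=51, I_hi=100, C_lo=392.0, C_hi=696.7.
(100−51)/(696.7−392.0) × (468.1−392.0) + 51 = 49/304.7 × 76.1 + 51 ≈ 63.24 → 63.
Sub-indices: CO→78, O₃→90, NO₂→92, PM2.5→148, SO₂→63. Ranked high→low: 148, 92, 90, 78, 63. Second-highest sub-index = 92.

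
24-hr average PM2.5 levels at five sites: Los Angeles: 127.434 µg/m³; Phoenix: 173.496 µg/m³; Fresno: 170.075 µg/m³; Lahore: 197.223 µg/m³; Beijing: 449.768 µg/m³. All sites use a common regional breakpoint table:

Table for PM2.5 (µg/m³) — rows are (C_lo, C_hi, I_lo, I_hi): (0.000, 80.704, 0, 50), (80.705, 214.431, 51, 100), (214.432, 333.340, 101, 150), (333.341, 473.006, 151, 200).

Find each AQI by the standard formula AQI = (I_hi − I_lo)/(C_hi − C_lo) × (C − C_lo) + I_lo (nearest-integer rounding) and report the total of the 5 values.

523

Los Angeles: 127.434 ∈ [80.705, 214.431] ↔ index [51, 100].
51 + (127.434−80.705)·(100−51)/(214.431−80.705) = 51 + 46.729·49/133.726 ≈ 68.12, so AQI = 68.
Phoenix: 173.496 ∈ [80.705, 214.431] ↔ index [51, 100].
51 + (173.496−80.705)·(100−51)/(214.431−80.705) = 51 + 92.791·49/133.726 ≈ 85.00, so AQI = 85.
Fresno 170.075: bracket 80.705–214.431 → index 51–100; slope 49/133.726, offset 89.370.
AQI = 51 + 49/133.726·89.370 ≈ 83.75 ⇒ 84.
Lahore 197.223: bracket 80.705–214.431 → index 51–100; slope 49/133.726, offset 116.518.
AQI = 51 + 49/133.726·116.518 ≈ 93.69 ⇒ 94.
Beijing: 449.768 lies in 333.341–473.006, so I_lo=151, I_hi=200, C_lo=333.341, C_hi=473.006.
(200−151)/(473.006−333.341) × (449.768−333.341) + 151 = 49/139.665 × 116.427 + 151 ≈ 191.85 → 192.
AQIs: Los Angeles=68, Phoenix=85, Fresno=84, Lahore=94, Beijing=192. Sum = 68 + 85 + 84 + 94 + 192 = 523.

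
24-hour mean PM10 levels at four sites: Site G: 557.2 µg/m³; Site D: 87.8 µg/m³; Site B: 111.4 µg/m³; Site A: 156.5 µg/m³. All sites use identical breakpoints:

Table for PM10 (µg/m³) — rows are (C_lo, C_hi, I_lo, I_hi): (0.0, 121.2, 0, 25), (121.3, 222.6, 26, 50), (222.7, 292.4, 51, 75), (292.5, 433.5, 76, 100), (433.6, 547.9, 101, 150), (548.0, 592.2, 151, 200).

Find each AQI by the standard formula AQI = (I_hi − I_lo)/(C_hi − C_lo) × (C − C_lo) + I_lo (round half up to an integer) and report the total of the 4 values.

236

Site G: 557.2 lies in 548.0–592.2, so I_lo=151, I_hi=200, C_lo=548.0, C_hi=592.2.
(200−151)/(592.2−548.0) × (557.2−548.0) + 151 = 49/44.2 × 9.2 + 151 ≈ 161.20 → 161.
Site D: row 0.0–121.2 (AQI 0–25). (25−0)·(87.8−0.0)/(121.2−0.0) + 0 = 25·87.8/121.2 + 0 ≈ 18.11 → 18.
Site B 111.4: bracket 0.0–121.2 → index 0–25; slope 25/121.2, offset 111.4.
AQI = 0 + 25/121.2·111.4 ≈ 22.98 ⇒ 23.
Site A: 156.5 lies in 121.3–222.6, so I_lo=26, I_hi=50, C_lo=121.3, C_hi=222.6.
(50−26)/(222.6−121.3) × (156.5−121.3) + 26 = 24/101.3 × 35.2 + 26 ≈ 34.34 → 34.
AQIs: Site G=161, Site D=18, Site B=23, Site A=34. Sum = 161 + 18 + 23 + 34 = 236.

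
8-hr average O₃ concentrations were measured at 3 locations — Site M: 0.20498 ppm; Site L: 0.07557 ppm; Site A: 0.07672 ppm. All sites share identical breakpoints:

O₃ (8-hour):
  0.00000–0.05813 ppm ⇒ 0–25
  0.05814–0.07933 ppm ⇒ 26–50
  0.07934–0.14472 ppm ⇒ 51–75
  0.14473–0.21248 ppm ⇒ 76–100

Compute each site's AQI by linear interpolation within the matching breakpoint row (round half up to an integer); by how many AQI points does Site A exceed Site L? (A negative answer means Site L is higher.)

1

Site M 0.20498: bracket 0.14473–0.21248 → index 76–100; slope 24/0.06775, offset 0.06025.
AQI = 76 + 24/0.06775·0.06025 ≈ 97.34 ⇒ 97.
Site L: 0.07557 lies in 0.05814–0.07933, so I_lo=26, I_hi=50, C_lo=0.05814, C_hi=0.07933.
(50−26)/(0.07933−0.05814) × (0.07557−0.05814) + 26 = 24/0.02119 × 0.01743 + 26 ≈ 45.74 → 46.
Site A 0.07672: bracket 0.05814–0.07933 → index 26–50; slope 24/0.02119, offset 0.01858.
AQI = 26 + 24/0.02119·0.01858 ≈ 47.04 ⇒ 47.
AQIs: Site M=97, Site L=46, Site A=47. Site A (47) − Site L (46) = 1.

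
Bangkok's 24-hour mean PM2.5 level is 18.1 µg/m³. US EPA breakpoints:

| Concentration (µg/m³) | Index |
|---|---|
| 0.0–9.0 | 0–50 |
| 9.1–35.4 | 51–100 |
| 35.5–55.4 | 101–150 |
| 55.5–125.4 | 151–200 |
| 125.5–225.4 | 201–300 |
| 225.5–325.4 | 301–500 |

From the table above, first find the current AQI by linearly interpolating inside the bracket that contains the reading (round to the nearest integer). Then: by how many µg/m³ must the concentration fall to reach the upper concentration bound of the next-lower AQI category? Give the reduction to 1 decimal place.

9.1

PM2.5: 18.1 lies in 9.1–35.4, so I_lo=51, I_hi=100, C_lo=9.1, C_hi=35.4.
(100−51)/(35.4−9.1) × (18.1−9.1) + 51 = 49/26.3 × 9.0 + 51 ≈ 67.77 → 68.
Current AQI 68 is in the Moderate range (51–100). The next-lower category tops out at AQI 50, whose upper concentration bound is 9.0 µg/m³.
Reduction needed = 18.1 − 9.0 = 9.1 µg/m³.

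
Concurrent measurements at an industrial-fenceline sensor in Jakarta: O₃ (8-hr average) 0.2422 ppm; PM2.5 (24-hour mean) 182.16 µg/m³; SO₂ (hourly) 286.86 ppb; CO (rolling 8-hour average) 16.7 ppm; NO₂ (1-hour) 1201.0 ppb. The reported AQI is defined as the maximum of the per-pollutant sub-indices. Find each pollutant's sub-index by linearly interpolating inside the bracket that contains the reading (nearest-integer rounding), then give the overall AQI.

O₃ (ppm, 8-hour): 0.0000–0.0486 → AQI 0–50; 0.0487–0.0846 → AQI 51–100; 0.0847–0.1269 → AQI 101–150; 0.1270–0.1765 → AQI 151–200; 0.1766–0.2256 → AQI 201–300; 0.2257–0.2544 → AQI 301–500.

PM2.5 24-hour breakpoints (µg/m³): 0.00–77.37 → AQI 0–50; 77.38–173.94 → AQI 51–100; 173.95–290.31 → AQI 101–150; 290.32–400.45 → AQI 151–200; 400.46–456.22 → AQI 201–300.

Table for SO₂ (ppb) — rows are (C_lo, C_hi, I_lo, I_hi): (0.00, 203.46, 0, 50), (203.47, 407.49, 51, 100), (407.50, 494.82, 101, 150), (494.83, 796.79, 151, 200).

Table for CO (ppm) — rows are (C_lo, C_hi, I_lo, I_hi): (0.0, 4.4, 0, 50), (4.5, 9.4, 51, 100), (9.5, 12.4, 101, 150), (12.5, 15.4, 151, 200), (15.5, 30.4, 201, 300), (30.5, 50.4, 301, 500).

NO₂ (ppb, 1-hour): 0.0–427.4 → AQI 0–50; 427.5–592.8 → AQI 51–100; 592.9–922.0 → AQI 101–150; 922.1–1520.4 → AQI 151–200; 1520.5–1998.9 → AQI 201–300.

O₃ 0.2422: bracket 0.2257–0.2544 → index 301–500; slope 199/0.0287, offset 0.0165.
AQI = 301 + 199/0.0287·0.0165 ≈ 415.41 ⇒ 415.
PM2.5 182.16: bracket 173.95–290.31 → index 101–150; slope 49/116.36, offset 8.21.
AQI = 101 + 49/116.36·8.21 ≈ 104.46 ⇒ 104.
SO₂ 286.86: bracket 203.47–407.49 → index 51–100; slope 49/204.02, offset 83.39.
AQI = 51 + 49/204.02·83.39 ≈ 71.03 ⇒ 71.
CO: 16.7 ∈ [15.5, 30.4] ↔ index [201, 300].
201 + (16.7−15.5)·(300−201)/(30.4−15.5) = 201 + 1.2·99/14.9 ≈ 208.97, so AQI = 209.
NO₂ 1201.0: bracket 922.1–1520.4 → index 151–200; slope 49/598.3, offset 278.9.
AQI = 151 + 49/598.3·278.9 ≈ 173.84 ⇒ 174.
Sub-indices: O₃→415, PM2.5→104, SO₂→71, CO→209, NO₂→174. Overall AQI = max = 415; dominant pollutant is O₃.

415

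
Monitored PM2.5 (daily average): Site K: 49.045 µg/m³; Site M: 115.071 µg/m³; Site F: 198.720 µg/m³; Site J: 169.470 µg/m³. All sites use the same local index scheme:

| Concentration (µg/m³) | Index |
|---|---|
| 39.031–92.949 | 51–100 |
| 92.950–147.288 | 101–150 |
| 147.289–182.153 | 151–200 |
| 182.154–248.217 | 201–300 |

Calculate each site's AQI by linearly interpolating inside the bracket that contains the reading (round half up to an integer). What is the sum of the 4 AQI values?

Site K: 49.045 lies in 39.031–92.949, so I_lo=51, I_hi=100, C_lo=39.031, C_hi=92.949.
(100−51)/(92.949−39.031) × (49.045−39.031) + 51 = 49/53.918 × 10.014 + 51 ≈ 60.10 → 60.
Site M 115.071: bracket 92.950–147.288 → index 101–150; slope 49/54.338, offset 22.121.
AQI = 101 + 49/54.338·22.121 ≈ 120.95 ⇒ 121.
Site F: 198.720 ∈ [182.154, 248.217] ↔ index [201, 300].
201 + (198.720−182.154)·(300−201)/(248.217−182.154) = 201 + 16.566·99/66.063 ≈ 225.83, so AQI = 226.
Site J 169.470: bracket 147.289–182.153 → index 151–200; slope 49/34.864, offset 22.181.
AQI = 151 + 49/34.864·22.181 ≈ 182.17 ⇒ 182.
AQIs: Site K=60, Site M=121, Site F=226, Site J=182. Sum = 60 + 121 + 226 + 182 = 589.

589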